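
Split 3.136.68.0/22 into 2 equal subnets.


New prefix = 22 + 1 = 23
Each subnet has 512 addresses
  3.136.68.0/23
  3.136.70.0/23
Subnets: 3.136.68.0/23, 3.136.70.0/23


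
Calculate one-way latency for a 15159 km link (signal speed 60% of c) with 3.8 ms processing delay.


Speed = 0.6 * 3e5 km/s = 180000 km/s
Propagation delay = 15159 / 180000 = 0.0842 s = 84.2167 ms
Processing delay = 3.8 ms
Total one-way latency = 88.0167 ms


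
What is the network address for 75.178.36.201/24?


IP:   01001011.10110010.00100100.11001001
Mask: 11111111.11111111.11111111.00000000
AND operation:
Net:  01001011.10110010.00100100.00000000
Network: 75.178.36.0/24


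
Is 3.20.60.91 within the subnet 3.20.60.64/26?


Subnet network: 3.20.60.64
Test IP AND mask: 3.20.60.64
Yes, 3.20.60.91 is in 3.20.60.64/26


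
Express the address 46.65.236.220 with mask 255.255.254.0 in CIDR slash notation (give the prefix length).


Binary: 11111111.11111111.11111110.00000000
Count leading 1s
Prefix: /23


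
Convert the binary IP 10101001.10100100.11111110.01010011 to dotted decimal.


10101001 = 169
10100100 = 164
11111110 = 254
01010011 = 83
IP: 169.164.254.83


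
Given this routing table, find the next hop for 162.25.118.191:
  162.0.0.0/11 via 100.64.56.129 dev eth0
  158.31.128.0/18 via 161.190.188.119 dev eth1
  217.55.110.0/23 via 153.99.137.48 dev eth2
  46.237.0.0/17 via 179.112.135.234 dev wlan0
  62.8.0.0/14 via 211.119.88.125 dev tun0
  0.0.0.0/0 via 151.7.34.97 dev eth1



Longest prefix match for 162.25.118.191:
  /11 162.0.0.0: MATCH
  /18 158.31.128.0: no
  /23 217.55.110.0: no
  /17 46.237.0.0: no
  /14 62.8.0.0: no
  /0 0.0.0.0: MATCH
Selected: next-hop 100.64.56.129 via eth0 (matched /11)


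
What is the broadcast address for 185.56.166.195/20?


Network: 185.56.160.0/20
Host bits = 12
Set all host bits to 1:
Broadcast: 185.56.175.255


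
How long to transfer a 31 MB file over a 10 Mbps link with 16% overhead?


Effective throughput = 10 * (1 - 16/100) = 8.4 Mbps
File size in Mb = 31 * 8 = 248 Mb
Time = 248 / 8.4
Time = 29.5238 seconds


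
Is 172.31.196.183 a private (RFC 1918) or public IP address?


RFC 1918 private ranges:
  10.0.0.0/8 (10.0.0.0 - 10.255.255.255)
  172.16.0.0/12 (172.16.0.0 - 172.31.255.255)
  192.168.0.0/16 (192.168.0.0 - 192.168.255.255)
Private (in 172.16.0.0/12)


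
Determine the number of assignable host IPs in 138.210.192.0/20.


Host bits = 32 - 20 = 12
Total addresses = 2^12 = 4096
Usable = total - 2 (network and broadcast)
Usable hosts: 4094


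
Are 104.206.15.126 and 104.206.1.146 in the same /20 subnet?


Mask: 255.255.240.0
104.206.15.126 AND mask = 104.206.0.0
104.206.1.146 AND mask = 104.206.0.0
Yes, same subnet (104.206.0.0)


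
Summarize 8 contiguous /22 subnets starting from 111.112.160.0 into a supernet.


Original prefix: /22
Number of subnets: 8 = 2^3
New prefix = 22 - 3 = 19
Supernet: 111.112.160.0/19


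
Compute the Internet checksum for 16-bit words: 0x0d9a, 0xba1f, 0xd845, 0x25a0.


Sum all words (with carry folding):
+ 0x0d9a = 0x0d9a
+ 0xba1f = 0xc7b9
+ 0xd845 = 0x9fff
+ 0x25a0 = 0xc59f
One's complement: ~0xc59f
Checksum = 0x3a60


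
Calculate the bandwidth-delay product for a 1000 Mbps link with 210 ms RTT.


BDP = bandwidth * RTT
= 1000 Mbps * 210 ms
= 1000 * 1e6 * 210 / 1000 bits
= 210000000 bits
= 26250000 bytes
= 25634.7656 KB
BDP = 210000000 bits (26250000 bytes)


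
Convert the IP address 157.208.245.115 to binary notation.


157 = 10011101
208 = 11010000
245 = 11110101
115 = 01110011
Binary: 10011101.11010000.11110101.01110011


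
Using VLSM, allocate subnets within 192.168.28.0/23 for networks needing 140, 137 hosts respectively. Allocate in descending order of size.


140 hosts -> /24 (254 usable): 192.168.28.0/24
137 hosts -> /24 (254 usable): 192.168.29.0/24
Allocation: 192.168.28.0/24 (140 hosts, 254 usable); 192.168.29.0/24 (137 hosts, 254 usable)


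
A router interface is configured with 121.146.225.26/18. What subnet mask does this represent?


/18 means 18 network bits, 14 host bits
Binary: 11111111111111111100000000000000
Mask: 255.255.192.0


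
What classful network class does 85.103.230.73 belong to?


First octet: 85
Binary: 01010101
0xxxxxxx -> Class A (1-126)
Class A, default mask 255.0.0.0 (/8)


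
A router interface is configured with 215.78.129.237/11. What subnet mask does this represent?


/11 means 11 network bits, 21 host bits
Binary: 11111111111000000000000000000000
Mask: 255.224.0.0


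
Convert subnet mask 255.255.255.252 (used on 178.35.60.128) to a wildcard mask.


Subnet mask: 255.255.255.252
Wildcard = 255.255.255.255 - subnet mask
255 - 255 = 0
255 - 255 = 0
255 - 255 = 0
255 - 252 = 3
Wildcard: 0.0.0.3


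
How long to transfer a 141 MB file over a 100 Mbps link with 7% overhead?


Effective throughput = 100 * (1 - 7/100) = 93 Mbps
File size in Mb = 141 * 8 = 1128 Mb
Time = 1128 / 93
Time = 12.129 seconds


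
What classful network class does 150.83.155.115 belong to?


First octet: 150
Binary: 10010110
10xxxxxx -> Class B (128-191)
Class B, default mask 255.255.0.0 (/16)


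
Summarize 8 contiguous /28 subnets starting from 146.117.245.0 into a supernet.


Original prefix: /28
Number of subnets: 8 = 2^3
New prefix = 28 - 3 = 25
Supernet: 146.117.245.0/25


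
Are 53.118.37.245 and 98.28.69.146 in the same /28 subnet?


Mask: 255.255.255.240
53.118.37.245 AND mask = 53.118.37.240
98.28.69.146 AND mask = 98.28.69.144
No, different subnets (53.118.37.240 vs 98.28.69.144)


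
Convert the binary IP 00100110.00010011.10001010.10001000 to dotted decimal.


00100110 = 38
00010011 = 19
10001010 = 138
10001000 = 136
IP: 38.19.138.136


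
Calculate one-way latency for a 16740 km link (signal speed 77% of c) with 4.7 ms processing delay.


Speed = 0.77 * 3e5 km/s = 231000 km/s
Propagation delay = 16740 / 231000 = 0.0725 s = 72.4675 ms
Processing delay = 4.7 ms
Total one-way latency = 77.1675 ms


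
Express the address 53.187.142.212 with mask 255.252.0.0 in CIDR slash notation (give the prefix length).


Binary: 11111111.11111100.00000000.00000000
Count leading 1s
Prefix: /14


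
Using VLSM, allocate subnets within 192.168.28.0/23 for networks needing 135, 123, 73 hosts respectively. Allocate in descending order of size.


135 hosts -> /24 (254 usable): 192.168.28.0/24
123 hosts -> /25 (126 usable): 192.168.29.0/25
73 hosts -> /25 (126 usable): 192.168.29.128/25
Allocation: 192.168.28.0/24 (135 hosts, 254 usable); 192.168.29.0/25 (123 hosts, 126 usable); 192.168.29.128/25 (73 hosts, 126 usable)


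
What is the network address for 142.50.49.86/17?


IP:   10001110.00110010.00110001.01010110
Mask: 11111111.11111111.10000000.00000000
AND operation:
Net:  10001110.00110010.00000000.00000000
Network: 142.50.0.0/17


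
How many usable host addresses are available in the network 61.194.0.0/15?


Host bits = 32 - 15 = 17
Total addresses = 2^17 = 131072
Usable = total - 2 (network and broadcast)
Usable hosts: 131070


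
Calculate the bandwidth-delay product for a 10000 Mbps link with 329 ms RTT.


BDP = bandwidth * RTT
= 10000 Mbps * 329 ms
= 10000 * 1e6 * 329 / 1000 bits
= 3290000000 bits
= 411250000 bytes
= 401611.3281 KB
BDP = 3290000000 bits (411250000 bytes)


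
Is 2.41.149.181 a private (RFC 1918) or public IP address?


RFC 1918 private ranges:
  10.0.0.0/8 (10.0.0.0 - 10.255.255.255)
  172.16.0.0/12 (172.16.0.0 - 172.31.255.255)
  192.168.0.0/16 (192.168.0.0 - 192.168.255.255)
Public (not in any RFC 1918 range)


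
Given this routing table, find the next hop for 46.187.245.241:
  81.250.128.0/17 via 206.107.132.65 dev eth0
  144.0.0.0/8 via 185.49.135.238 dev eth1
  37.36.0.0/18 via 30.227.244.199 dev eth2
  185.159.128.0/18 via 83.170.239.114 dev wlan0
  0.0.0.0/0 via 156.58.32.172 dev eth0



Longest prefix match for 46.187.245.241:
  /17 81.250.128.0: no
  /8 144.0.0.0: no
  /18 37.36.0.0: no
  /18 185.159.128.0: no
  /0 0.0.0.0: MATCH
Selected: next-hop 156.58.32.172 via eth0 (matched /0)


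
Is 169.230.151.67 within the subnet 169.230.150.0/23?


Subnet network: 169.230.150.0
Test IP AND mask: 169.230.150.0
Yes, 169.230.151.67 is in 169.230.150.0/23


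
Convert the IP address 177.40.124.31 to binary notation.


177 = 10110001
40 = 00101000
124 = 01111100
31 = 00011111
Binary: 10110001.00101000.01111100.00011111


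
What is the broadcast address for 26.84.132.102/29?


Network: 26.84.132.96/29
Host bits = 3
Set all host bits to 1:
Broadcast: 26.84.132.103


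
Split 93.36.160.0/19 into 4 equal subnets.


New prefix = 19 + 2 = 21
Each subnet has 2048 addresses
  93.36.160.0/21
  93.36.168.0/21
  93.36.176.0/21
  93.36.184.0/21
Subnets: 93.36.160.0/21, 93.36.168.0/21, 93.36.176.0/21, 93.36.184.0/21


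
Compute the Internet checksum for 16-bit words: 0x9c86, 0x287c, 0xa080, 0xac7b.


Sum all words (with carry folding):
+ 0x9c86 = 0x9c86
+ 0x287c = 0xc502
+ 0xa080 = 0x6583
+ 0xac7b = 0x11ff
One's complement: ~0x11ff
Checksum = 0xee00


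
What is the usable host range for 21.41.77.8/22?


Network: 21.41.76.0
Broadcast: 21.41.79.255
First usable = network + 1
Last usable = broadcast - 1
Range: 21.41.76.1 to 21.41.79.254


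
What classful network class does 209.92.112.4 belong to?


First octet: 209
Binary: 11010001
110xxxxx -> Class C (192-223)
Class C, default mask 255.255.255.0 (/24)


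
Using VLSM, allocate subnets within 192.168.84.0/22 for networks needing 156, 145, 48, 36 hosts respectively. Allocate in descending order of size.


156 hosts -> /24 (254 usable): 192.168.84.0/24
145 hosts -> /24 (254 usable): 192.168.85.0/24
48 hosts -> /26 (62 usable): 192.168.86.0/26
36 hosts -> /26 (62 usable): 192.168.86.64/26
Allocation: 192.168.84.0/24 (156 hosts, 254 usable); 192.168.85.0/24 (145 hosts, 254 usable); 192.168.86.0/26 (48 hosts, 62 usable); 192.168.86.64/26 (36 hosts, 62 usable)


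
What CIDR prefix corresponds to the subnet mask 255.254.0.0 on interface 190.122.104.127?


Binary: 11111111.11111110.00000000.00000000
Count leading 1s
Prefix: /15


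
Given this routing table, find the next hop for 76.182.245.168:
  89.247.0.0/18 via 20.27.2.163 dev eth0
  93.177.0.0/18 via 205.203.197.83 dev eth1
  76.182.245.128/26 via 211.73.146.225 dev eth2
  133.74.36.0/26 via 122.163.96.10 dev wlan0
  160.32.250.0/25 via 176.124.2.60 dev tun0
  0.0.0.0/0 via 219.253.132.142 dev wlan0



Longest prefix match for 76.182.245.168:
  /18 89.247.0.0: no
  /18 93.177.0.0: no
  /26 76.182.245.128: MATCH
  /26 133.74.36.0: no
  /25 160.32.250.0: no
  /0 0.0.0.0: MATCH
Selected: next-hop 211.73.146.225 via eth2 (matched /26)


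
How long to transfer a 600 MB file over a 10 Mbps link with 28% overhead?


Effective throughput = 10 * (1 - 28/100) = 7.2 Mbps
File size in Mb = 600 * 8 = 4800 Mb
Time = 4800 / 7.2
Time = 666.6667 seconds


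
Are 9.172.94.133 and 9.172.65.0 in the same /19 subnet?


Mask: 255.255.224.0
9.172.94.133 AND mask = 9.172.64.0
9.172.65.0 AND mask = 9.172.64.0
Yes, same subnet (9.172.64.0)


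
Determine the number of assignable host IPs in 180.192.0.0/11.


Host bits = 32 - 11 = 21
Total addresses = 2^21 = 2097152
Usable = total - 2 (network and broadcast)
Usable hosts: 2097150


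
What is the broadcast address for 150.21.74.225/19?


Network: 150.21.64.0/19
Host bits = 13
Set all host bits to 1:
Broadcast: 150.21.95.255


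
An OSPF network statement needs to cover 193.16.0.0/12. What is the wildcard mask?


Subnet mask: 255.240.0.0
Wildcard = 255.255.255.255 - subnet mask
255 - 255 = 0
255 - 240 = 15
255 - 0 = 255
255 - 0 = 255
Wildcard: 0.15.255.255


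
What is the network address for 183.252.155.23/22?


IP:   10110111.11111100.10011011.00010111
Mask: 11111111.11111111.11111100.00000000
AND operation:
Net:  10110111.11111100.10011000.00000000
Network: 183.252.152.0/22


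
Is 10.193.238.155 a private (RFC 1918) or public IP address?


RFC 1918 private ranges:
  10.0.0.0/8 (10.0.0.0 - 10.255.255.255)
  172.16.0.0/12 (172.16.0.0 - 172.31.255.255)
  192.168.0.0/16 (192.168.0.0 - 192.168.255.255)
Private (in 10.0.0.0/8)


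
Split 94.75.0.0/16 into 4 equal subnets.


New prefix = 16 + 2 = 18
Each subnet has 16384 addresses
  94.75.0.0/18
  94.75.64.0/18
  94.75.128.0/18
  94.75.192.0/18
Subnets: 94.75.0.0/18, 94.75.64.0/18, 94.75.128.0/18, 94.75.192.0/18


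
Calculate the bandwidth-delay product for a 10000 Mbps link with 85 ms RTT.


BDP = bandwidth * RTT
= 10000 Mbps * 85 ms
= 10000 * 1e6 * 85 / 1000 bits
= 850000000 bits
= 106250000 bytes
= 103759.7656 KB
BDP = 850000000 bits (106250000 bytes)


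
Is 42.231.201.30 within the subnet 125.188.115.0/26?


Subnet network: 125.188.115.0
Test IP AND mask: 42.231.201.0
No, 42.231.201.30 is not in 125.188.115.0/26


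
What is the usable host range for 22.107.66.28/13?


Network: 22.104.0.0
Broadcast: 22.111.255.255
First usable = network + 1
Last usable = broadcast - 1
Range: 22.104.0.1 to 22.111.255.254


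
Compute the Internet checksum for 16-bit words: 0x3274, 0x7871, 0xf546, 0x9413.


Sum all words (with carry folding):
+ 0x3274 = 0x3274
+ 0x7871 = 0xaae5
+ 0xf546 = 0xa02c
+ 0x9413 = 0x3440
One's complement: ~0x3440
Checksum = 0xcbbf


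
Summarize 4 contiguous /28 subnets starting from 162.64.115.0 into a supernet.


Original prefix: /28
Number of subnets: 4 = 2^2
New prefix = 28 - 2 = 26
Supernet: 162.64.115.0/26


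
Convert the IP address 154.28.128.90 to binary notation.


154 = 10011010
28 = 00011100
128 = 10000000
90 = 01011010
Binary: 10011010.00011100.10000000.01011010


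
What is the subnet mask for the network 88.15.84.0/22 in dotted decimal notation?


/22 means 22 network bits, 10 host bits
Binary: 11111111111111111111110000000000
Mask: 255.255.252.0


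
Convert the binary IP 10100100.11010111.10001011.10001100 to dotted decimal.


10100100 = 164
11010111 = 215
10001011 = 139
10001100 = 140
IP: 164.215.139.140


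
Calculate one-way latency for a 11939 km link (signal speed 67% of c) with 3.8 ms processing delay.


Speed = 0.67 * 3e5 km/s = 201000 km/s
Propagation delay = 11939 / 201000 = 0.0594 s = 59.398 ms
Processing delay = 3.8 ms
Total one-way latency = 63.198 ms


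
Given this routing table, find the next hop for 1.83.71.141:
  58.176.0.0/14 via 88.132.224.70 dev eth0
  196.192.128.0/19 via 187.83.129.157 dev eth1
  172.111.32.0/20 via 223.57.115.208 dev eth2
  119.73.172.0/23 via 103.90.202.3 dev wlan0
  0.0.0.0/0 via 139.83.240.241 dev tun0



Longest prefix match for 1.83.71.141:
  /14 58.176.0.0: no
  /19 196.192.128.0: no
  /20 172.111.32.0: no
  /23 119.73.172.0: no
  /0 0.0.0.0: MATCH
Selected: next-hop 139.83.240.241 via tun0 (matched /0)


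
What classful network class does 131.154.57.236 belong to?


First octet: 131
Binary: 10000011
10xxxxxx -> Class B (128-191)
Class B, default mask 255.255.0.0 (/16)


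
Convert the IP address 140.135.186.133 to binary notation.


140 = 10001100
135 = 10000111
186 = 10111010
133 = 10000101
Binary: 10001100.10000111.10111010.10000101


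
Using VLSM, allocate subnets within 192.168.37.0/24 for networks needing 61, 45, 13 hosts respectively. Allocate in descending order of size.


61 hosts -> /26 (62 usable): 192.168.37.0/26
45 hosts -> /26 (62 usable): 192.168.37.64/26
13 hosts -> /28 (14 usable): 192.168.37.128/28
Allocation: 192.168.37.0/26 (61 hosts, 62 usable); 192.168.37.64/26 (45 hosts, 62 usable); 192.168.37.128/28 (13 hosts, 14 usable)


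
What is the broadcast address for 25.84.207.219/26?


Network: 25.84.207.192/26
Host bits = 6
Set all host bits to 1:
Broadcast: 25.84.207.255


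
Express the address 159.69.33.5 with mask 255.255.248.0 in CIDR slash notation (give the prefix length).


Binary: 11111111.11111111.11111000.00000000
Count leading 1s
Prefix: /21


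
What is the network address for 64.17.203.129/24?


IP:   01000000.00010001.11001011.10000001
Mask: 11111111.11111111.11111111.00000000
AND operation:
Net:  01000000.00010001.11001011.00000000
Network: 64.17.203.0/24


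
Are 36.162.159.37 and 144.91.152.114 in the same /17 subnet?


Mask: 255.255.128.0
36.162.159.37 AND mask = 36.162.128.0
144.91.152.114 AND mask = 144.91.128.0
No, different subnets (36.162.128.0 vs 144.91.128.0)


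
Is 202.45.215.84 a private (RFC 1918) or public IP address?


RFC 1918 private ranges:
  10.0.0.0/8 (10.0.0.0 - 10.255.255.255)
  172.16.0.0/12 (172.16.0.0 - 172.31.255.255)
  192.168.0.0/16 (192.168.0.0 - 192.168.255.255)
Public (not in any RFC 1918 range)


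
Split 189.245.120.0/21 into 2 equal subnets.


New prefix = 21 + 1 = 22
Each subnet has 1024 addresses
  189.245.120.0/22
  189.245.124.0/22
Subnets: 189.245.120.0/22, 189.245.124.0/22


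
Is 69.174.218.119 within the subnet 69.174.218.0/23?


Subnet network: 69.174.218.0
Test IP AND mask: 69.174.218.0
Yes, 69.174.218.119 is in 69.174.218.0/23


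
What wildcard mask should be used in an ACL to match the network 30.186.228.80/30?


Subnet mask: 255.255.255.252
Wildcard = 255.255.255.255 - subnet mask
255 - 255 = 0
255 - 255 = 0
255 - 255 = 0
255 - 252 = 3
Wildcard: 0.0.0.3


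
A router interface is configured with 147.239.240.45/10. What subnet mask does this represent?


/10 means 10 network bits, 22 host bits
Binary: 11111111110000000000000000000000
Mask: 255.192.0.0


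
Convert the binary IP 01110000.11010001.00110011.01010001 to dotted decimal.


01110000 = 112
11010001 = 209
00110011 = 51
01010001 = 81
IP: 112.209.51.81


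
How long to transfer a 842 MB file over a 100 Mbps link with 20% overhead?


Effective throughput = 100 * (1 - 20/100) = 80 Mbps
File size in Mb = 842 * 8 = 6736 Mb
Time = 6736 / 80
Time = 84.2 seconds


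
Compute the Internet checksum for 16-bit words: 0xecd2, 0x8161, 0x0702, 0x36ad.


Sum all words (with carry folding):
+ 0xecd2 = 0xecd2
+ 0x8161 = 0x6e34
+ 0x0702 = 0x7536
+ 0x36ad = 0xabe3
One's complement: ~0xabe3
Checksum = 0x541c


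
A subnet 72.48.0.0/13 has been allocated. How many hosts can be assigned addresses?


Host bits = 32 - 13 = 19
Total addresses = 2^19 = 524288
Usable = total - 2 (network and broadcast)
Usable hosts: 524286


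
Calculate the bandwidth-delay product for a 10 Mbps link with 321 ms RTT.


BDP = bandwidth * RTT
= 10 Mbps * 321 ms
= 10 * 1e6 * 321 / 1000 bits
= 3210000 bits
= 401250 bytes
= 391.8457 KB
BDP = 3210000 bits (401250 bytes)


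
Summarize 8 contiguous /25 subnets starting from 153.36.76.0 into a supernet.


Original prefix: /25
Number of subnets: 8 = 2^3
New prefix = 25 - 3 = 22
Supernet: 153.36.76.0/22


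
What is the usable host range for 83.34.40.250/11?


Network: 83.32.0.0
Broadcast: 83.63.255.255
First usable = network + 1
Last usable = broadcast - 1
Range: 83.32.0.1 to 83.63.255.254


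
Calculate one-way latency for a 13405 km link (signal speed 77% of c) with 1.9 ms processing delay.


Speed = 0.77 * 3e5 km/s = 231000 km/s
Propagation delay = 13405 / 231000 = 0.058 s = 58.0303 ms
Processing delay = 1.9 ms
Total one-way latency = 59.9303 ms


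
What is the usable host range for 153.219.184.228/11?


Network: 153.192.0.0
Broadcast: 153.223.255.255
First usable = network + 1
Last usable = broadcast - 1
Range: 153.192.0.1 to 153.223.255.254


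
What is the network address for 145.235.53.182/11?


IP:   10010001.11101011.00110101.10110110
Mask: 11111111.11100000.00000000.00000000
AND operation:
Net:  10010001.11100000.00000000.00000000
Network: 145.224.0.0/11


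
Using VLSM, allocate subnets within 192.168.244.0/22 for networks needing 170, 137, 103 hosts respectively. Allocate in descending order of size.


170 hosts -> /24 (254 usable): 192.168.244.0/24
137 hosts -> /24 (254 usable): 192.168.245.0/24
103 hosts -> /25 (126 usable): 192.168.246.0/25
Allocation: 192.168.244.0/24 (170 hosts, 254 usable); 192.168.245.0/24 (137 hosts, 254 usable); 192.168.246.0/25 (103 hosts, 126 usable)


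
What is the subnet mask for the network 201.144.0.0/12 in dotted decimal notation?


/12 means 12 network bits, 20 host bits
Binary: 11111111111100000000000000000000
Mask: 255.240.0.0


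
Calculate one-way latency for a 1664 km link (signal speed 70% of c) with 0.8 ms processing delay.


Speed = 0.7 * 3e5 km/s = 210000 km/s
Propagation delay = 1664 / 210000 = 0.0079 s = 7.9238 ms
Processing delay = 0.8 ms
Total one-way latency = 8.7238 ms


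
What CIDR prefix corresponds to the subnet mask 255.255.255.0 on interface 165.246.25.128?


Binary: 11111111.11111111.11111111.00000000
Count leading 1s
Prefix: /24


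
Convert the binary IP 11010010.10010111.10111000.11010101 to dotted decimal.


11010010 = 210
10010111 = 151
10111000 = 184
11010101 = 213
IP: 210.151.184.213


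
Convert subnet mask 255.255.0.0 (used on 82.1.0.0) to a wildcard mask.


Subnet mask: 255.255.0.0
Wildcard = 255.255.255.255 - subnet mask
255 - 255 = 0
255 - 255 = 0
255 - 0 = 255
255 - 0 = 255
Wildcard: 0.0.255.255


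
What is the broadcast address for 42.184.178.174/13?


Network: 42.184.0.0/13
Host bits = 19
Set all host bits to 1:
Broadcast: 42.191.255.255


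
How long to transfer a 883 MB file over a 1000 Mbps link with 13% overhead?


Effective throughput = 1000 * (1 - 13/100) = 870 Mbps
File size in Mb = 883 * 8 = 7064 Mb
Time = 7064 / 870
Time = 8.1195 seconds


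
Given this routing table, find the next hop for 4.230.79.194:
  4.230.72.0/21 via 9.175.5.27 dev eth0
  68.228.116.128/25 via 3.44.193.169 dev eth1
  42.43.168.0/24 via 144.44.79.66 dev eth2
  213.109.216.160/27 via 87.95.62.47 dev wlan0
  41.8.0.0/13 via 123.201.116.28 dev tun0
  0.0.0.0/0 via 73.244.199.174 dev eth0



Longest prefix match for 4.230.79.194:
  /21 4.230.72.0: MATCH
  /25 68.228.116.128: no
  /24 42.43.168.0: no
  /27 213.109.216.160: no
  /13 41.8.0.0: no
  /0 0.0.0.0: MATCH
Selected: next-hop 9.175.5.27 via eth0 (matched /21)


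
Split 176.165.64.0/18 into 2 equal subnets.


New prefix = 18 + 1 = 19
Each subnet has 8192 addresses
  176.165.64.0/19
  176.165.96.0/19
Subnets: 176.165.64.0/19, 176.165.96.0/19


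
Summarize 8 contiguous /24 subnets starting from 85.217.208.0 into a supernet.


Original prefix: /24
Number of subnets: 8 = 2^3
New prefix = 24 - 3 = 21
Supernet: 85.217.208.0/21


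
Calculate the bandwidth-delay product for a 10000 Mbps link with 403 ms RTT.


BDP = bandwidth * RTT
= 10000 Mbps * 403 ms
= 10000 * 1e6 * 403 / 1000 bits
= 4030000000 bits
= 503750000 bytes
= 491943.3594 KB
BDP = 4030000000 bits (503750000 bytes)


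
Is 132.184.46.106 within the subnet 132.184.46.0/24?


Subnet network: 132.184.46.0
Test IP AND mask: 132.184.46.0
Yes, 132.184.46.106 is in 132.184.46.0/24


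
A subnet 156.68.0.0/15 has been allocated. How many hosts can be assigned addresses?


Host bits = 32 - 15 = 17
Total addresses = 2^17 = 131072
Usable = total - 2 (network and broadcast)
Usable hosts: 131070


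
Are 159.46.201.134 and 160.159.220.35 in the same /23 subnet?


Mask: 255.255.254.0
159.46.201.134 AND mask = 159.46.200.0
160.159.220.35 AND mask = 160.159.220.0
No, different subnets (159.46.200.0 vs 160.159.220.0)


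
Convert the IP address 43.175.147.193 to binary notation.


43 = 00101011
175 = 10101111
147 = 10010011
193 = 11000001
Binary: 00101011.10101111.10010011.11000001


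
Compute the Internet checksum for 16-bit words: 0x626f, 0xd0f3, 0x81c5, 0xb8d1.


Sum all words (with carry folding):
+ 0x626f = 0x626f
+ 0xd0f3 = 0x3363
+ 0x81c5 = 0xb528
+ 0xb8d1 = 0x6dfa
One's complement: ~0x6dfa
Checksum = 0x9205


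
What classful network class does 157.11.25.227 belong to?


First octet: 157
Binary: 10011101
10xxxxxx -> Class B (128-191)
Class B, default mask 255.255.0.0 (/16)


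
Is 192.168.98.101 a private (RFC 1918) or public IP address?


RFC 1918 private ranges:
  10.0.0.0/8 (10.0.0.0 - 10.255.255.255)
  172.16.0.0/12 (172.16.0.0 - 172.31.255.255)
  192.168.0.0/16 (192.168.0.0 - 192.168.255.255)
Private (in 192.168.0.0/16)


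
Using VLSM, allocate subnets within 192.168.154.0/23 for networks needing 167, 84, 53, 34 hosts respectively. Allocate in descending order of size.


167 hosts -> /24 (254 usable): 192.168.154.0/24
84 hosts -> /25 (126 usable): 192.168.155.0/25
53 hosts -> /26 (62 usable): 192.168.155.128/26
34 hosts -> /26 (62 usable): 192.168.155.192/26
Allocation: 192.168.154.0/24 (167 hosts, 254 usable); 192.168.155.0/25 (84 hosts, 126 usable); 192.168.155.128/26 (53 hosts, 62 usable); 192.168.155.192/26 (34 hosts, 62 usable)


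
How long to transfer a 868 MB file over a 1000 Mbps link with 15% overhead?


Effective throughput = 1000 * (1 - 15/100) = 850 Mbps
File size in Mb = 868 * 8 = 6944 Mb
Time = 6944 / 850
Time = 8.1694 seconds


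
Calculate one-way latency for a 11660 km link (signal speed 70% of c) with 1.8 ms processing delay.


Speed = 0.7 * 3e5 km/s = 210000 km/s
Propagation delay = 11660 / 210000 = 0.0555 s = 55.5238 ms
Processing delay = 1.8 ms
Total one-way latency = 57.3238 ms


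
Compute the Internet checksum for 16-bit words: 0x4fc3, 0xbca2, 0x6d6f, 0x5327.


Sum all words (with carry folding):
+ 0x4fc3 = 0x4fc3
+ 0xbca2 = 0x0c66
+ 0x6d6f = 0x79d5
+ 0x5327 = 0xccfc
One's complement: ~0xccfc
Checksum = 0x3303


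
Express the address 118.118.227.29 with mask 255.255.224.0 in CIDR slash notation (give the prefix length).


Binary: 11111111.11111111.11100000.00000000
Count leading 1s
Prefix: /19


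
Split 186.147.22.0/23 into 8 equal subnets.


New prefix = 23 + 3 = 26
Each subnet has 64 addresses
  186.147.22.0/26
  186.147.22.64/26
  186.147.22.128/26
  186.147.22.192/26
  186.147.23.0/26
  186.147.23.64/26
  186.147.23.128/26
  186.147.23.192/26
Subnets: 186.147.22.0/26, 186.147.22.64/26, 186.147.22.128/26, 186.147.22.192/26, 186.147.23.0/26, 186.147.23.64/26, 186.147.23.128/26, 186.147.23.192/26


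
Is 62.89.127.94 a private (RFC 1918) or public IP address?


RFC 1918 private ranges:
  10.0.0.0/8 (10.0.0.0 - 10.255.255.255)
  172.16.0.0/12 (172.16.0.0 - 172.31.255.255)
  192.168.0.0/16 (192.168.0.0 - 192.168.255.255)
Public (not in any RFC 1918 range)


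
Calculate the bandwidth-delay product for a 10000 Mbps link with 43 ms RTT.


BDP = bandwidth * RTT
= 10000 Mbps * 43 ms
= 10000 * 1e6 * 43 / 1000 bits
= 430000000 bits
= 53750000 bytes
= 52490.2344 KB
BDP = 430000000 bits (53750000 bytes)


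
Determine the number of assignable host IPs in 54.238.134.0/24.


Host bits = 32 - 24 = 8
Total addresses = 2^8 = 256
Usable = total - 2 (network and broadcast)
Usable hosts: 254


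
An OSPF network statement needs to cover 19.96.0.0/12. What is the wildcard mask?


Subnet mask: 255.240.0.0
Wildcard = 255.255.255.255 - subnet mask
255 - 255 = 0
255 - 240 = 15
255 - 0 = 255
255 - 0 = 255
Wildcard: 0.15.255.255


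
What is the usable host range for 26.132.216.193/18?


Network: 26.132.192.0
Broadcast: 26.132.255.255
First usable = network + 1
Last usable = broadcast - 1
Range: 26.132.192.1 to 26.132.255.254


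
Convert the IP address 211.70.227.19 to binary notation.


211 = 11010011
70 = 01000110
227 = 11100011
19 = 00010011
Binary: 11010011.01000110.11100011.00010011


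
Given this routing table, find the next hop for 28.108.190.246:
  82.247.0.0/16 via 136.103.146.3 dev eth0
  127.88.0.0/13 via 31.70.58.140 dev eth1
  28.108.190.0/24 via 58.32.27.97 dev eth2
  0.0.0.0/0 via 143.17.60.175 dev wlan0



Longest prefix match for 28.108.190.246:
  /16 82.247.0.0: no
  /13 127.88.0.0: no
  /24 28.108.190.0: MATCH
  /0 0.0.0.0: MATCH
Selected: next-hop 58.32.27.97 via eth2 (matched /24)


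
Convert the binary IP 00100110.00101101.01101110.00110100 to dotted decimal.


00100110 = 38
00101101 = 45
01101110 = 110
00110100 = 52
IP: 38.45.110.52


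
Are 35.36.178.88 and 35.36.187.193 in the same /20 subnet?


Mask: 255.255.240.0
35.36.178.88 AND mask = 35.36.176.0
35.36.187.193 AND mask = 35.36.176.0
Yes, same subnet (35.36.176.0)


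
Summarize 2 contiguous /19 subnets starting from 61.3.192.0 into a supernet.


Original prefix: /19
Number of subnets: 2 = 2^1
New prefix = 19 - 1 = 18
Supernet: 61.3.192.0/18


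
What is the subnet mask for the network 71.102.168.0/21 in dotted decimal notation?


/21 means 21 network bits, 11 host bits
Binary: 11111111111111111111100000000000
Mask: 255.255.248.0


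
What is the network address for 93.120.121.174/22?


IP:   01011101.01111000.01111001.10101110
Mask: 11111111.11111111.11111100.00000000
AND operation:
Net:  01011101.01111000.01111000.00000000
Network: 93.120.120.0/22


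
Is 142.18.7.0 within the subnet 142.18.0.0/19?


Subnet network: 142.18.0.0
Test IP AND mask: 142.18.0.0
Yes, 142.18.7.0 is in 142.18.0.0/19


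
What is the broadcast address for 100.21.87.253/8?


Network: 100.0.0.0/8
Host bits = 24
Set all host bits to 1:
Broadcast: 100.255.255.255


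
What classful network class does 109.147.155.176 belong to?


First octet: 109
Binary: 01101101
0xxxxxxx -> Class A (1-126)
Class A, default mask 255.0.0.0 (/8)


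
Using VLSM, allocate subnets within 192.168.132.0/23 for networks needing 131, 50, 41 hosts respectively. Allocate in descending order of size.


131 hosts -> /24 (254 usable): 192.168.132.0/24
50 hosts -> /26 (62 usable): 192.168.133.0/26
41 hosts -> /26 (62 usable): 192.168.133.64/26
Allocation: 192.168.132.0/24 (131 hosts, 254 usable); 192.168.133.0/26 (50 hosts, 62 usable); 192.168.133.64/26 (41 hosts, 62 usable)


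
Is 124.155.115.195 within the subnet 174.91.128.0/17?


Subnet network: 174.91.128.0
Test IP AND mask: 124.155.0.0
No, 124.155.115.195 is not in 174.91.128.0/17


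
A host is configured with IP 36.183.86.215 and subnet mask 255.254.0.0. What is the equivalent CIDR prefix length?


Binary: 11111111.11111110.00000000.00000000
Count leading 1s
Prefix: /15


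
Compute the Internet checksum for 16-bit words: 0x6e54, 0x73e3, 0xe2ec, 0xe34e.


Sum all words (with carry folding):
+ 0x6e54 = 0x6e54
+ 0x73e3 = 0xe237
+ 0xe2ec = 0xc524
+ 0xe34e = 0xa873
One's complement: ~0xa873
Checksum = 0x578c


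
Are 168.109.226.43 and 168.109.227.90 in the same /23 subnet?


Mask: 255.255.254.0
168.109.226.43 AND mask = 168.109.226.0
168.109.227.90 AND mask = 168.109.226.0
Yes, same subnet (168.109.226.0)


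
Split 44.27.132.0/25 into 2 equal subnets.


New prefix = 25 + 1 = 26
Each subnet has 64 addresses
  44.27.132.0/26
  44.27.132.64/26
Subnets: 44.27.132.0/26, 44.27.132.64/26


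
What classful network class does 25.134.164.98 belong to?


First octet: 25
Binary: 00011001
0xxxxxxx -> Class A (1-126)
Class A, default mask 255.0.0.0 (/8)


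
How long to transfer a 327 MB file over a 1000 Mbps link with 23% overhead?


Effective throughput = 1000 * (1 - 23/100) = 770 Mbps
File size in Mb = 327 * 8 = 2616 Mb
Time = 2616 / 770
Time = 3.3974 seconds


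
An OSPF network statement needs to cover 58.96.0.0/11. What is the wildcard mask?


Subnet mask: 255.224.0.0
Wildcard = 255.255.255.255 - subnet mask
255 - 255 = 0
255 - 224 = 31
255 - 0 = 255
255 - 0 = 255
Wildcard: 0.31.255.255


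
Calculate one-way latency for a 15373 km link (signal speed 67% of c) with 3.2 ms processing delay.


Speed = 0.67 * 3e5 km/s = 201000 km/s
Propagation delay = 15373 / 201000 = 0.0765 s = 76.4826 ms
Processing delay = 3.2 ms
Total one-way latency = 79.6826 ms


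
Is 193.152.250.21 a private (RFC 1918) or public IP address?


RFC 1918 private ranges:
  10.0.0.0/8 (10.0.0.0 - 10.255.255.255)
  172.16.0.0/12 (172.16.0.0 - 172.31.255.255)
  192.168.0.0/16 (192.168.0.0 - 192.168.255.255)
Public (not in any RFC 1918 range)


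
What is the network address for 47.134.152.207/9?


IP:   00101111.10000110.10011000.11001111
Mask: 11111111.10000000.00000000.00000000
AND operation:
Net:  00101111.10000000.00000000.00000000
Network: 47.128.0.0/9


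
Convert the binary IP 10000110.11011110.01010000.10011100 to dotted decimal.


10000110 = 134
11011110 = 222
01010000 = 80
10011100 = 156
IP: 134.222.80.156


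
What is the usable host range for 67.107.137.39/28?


Network: 67.107.137.32
Broadcast: 67.107.137.47
First usable = network + 1
Last usable = broadcast - 1
Range: 67.107.137.33 to 67.107.137.46


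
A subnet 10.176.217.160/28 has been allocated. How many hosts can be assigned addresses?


Host bits = 32 - 28 = 4
Total addresses = 2^4 = 16
Usable = total - 2 (network and broadcast)
Usable hosts: 14


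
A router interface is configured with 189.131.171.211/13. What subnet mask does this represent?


/13 means 13 network bits, 19 host bits
Binary: 11111111111110000000000000000000
Mask: 255.248.0.0


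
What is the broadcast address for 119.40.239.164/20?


Network: 119.40.224.0/20
Host bits = 12
Set all host bits to 1:
Broadcast: 119.40.239.255


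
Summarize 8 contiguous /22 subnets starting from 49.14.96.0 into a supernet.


Original prefix: /22
Number of subnets: 8 = 2^3
New prefix = 22 - 3 = 19
Supernet: 49.14.96.0/19


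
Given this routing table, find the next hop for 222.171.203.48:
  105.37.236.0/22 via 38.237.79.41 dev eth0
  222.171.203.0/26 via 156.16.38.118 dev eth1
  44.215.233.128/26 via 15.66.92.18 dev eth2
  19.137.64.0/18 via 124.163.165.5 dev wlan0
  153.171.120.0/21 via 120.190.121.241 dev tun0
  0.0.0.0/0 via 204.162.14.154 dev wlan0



Longest prefix match for 222.171.203.48:
  /22 105.37.236.0: no
  /26 222.171.203.0: MATCH
  /26 44.215.233.128: no
  /18 19.137.64.0: no
  /21 153.171.120.0: no
  /0 0.0.0.0: MATCH
Selected: next-hop 156.16.38.118 via eth1 (matched /26)


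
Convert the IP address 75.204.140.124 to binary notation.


75 = 01001011
204 = 11001100
140 = 10001100
124 = 01111100
Binary: 01001011.11001100.10001100.01111100


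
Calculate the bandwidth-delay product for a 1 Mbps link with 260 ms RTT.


BDP = bandwidth * RTT
= 1 Mbps * 260 ms
= 1 * 1e6 * 260 / 1000 bits
= 260000 bits
= 32500 bytes
= 31.7383 KB
BDP = 260000 bits (32500 bytes)


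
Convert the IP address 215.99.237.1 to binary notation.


215 = 11010111
99 = 01100011
237 = 11101101
1 = 00000001
Binary: 11010111.01100011.11101101.00000001


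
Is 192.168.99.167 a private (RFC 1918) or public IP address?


RFC 1918 private ranges:
  10.0.0.0/8 (10.0.0.0 - 10.255.255.255)
  172.16.0.0/12 (172.16.0.0 - 172.31.255.255)
  192.168.0.0/16 (192.168.0.0 - 192.168.255.255)
Private (in 192.168.0.0/16)


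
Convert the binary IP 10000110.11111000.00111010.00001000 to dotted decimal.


10000110 = 134
11111000 = 248
00111010 = 58
00001000 = 8
IP: 134.248.58.8


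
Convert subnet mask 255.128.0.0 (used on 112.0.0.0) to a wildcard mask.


Subnet mask: 255.128.0.0
Wildcard = 255.255.255.255 - subnet mask
255 - 255 = 0
255 - 128 = 127
255 - 0 = 255
255 - 0 = 255
Wildcard: 0.127.255.255


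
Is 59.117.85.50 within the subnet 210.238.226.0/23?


Subnet network: 210.238.226.0
Test IP AND mask: 59.117.84.0
No, 59.117.85.50 is not in 210.238.226.0/23


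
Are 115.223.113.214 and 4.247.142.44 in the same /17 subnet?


Mask: 255.255.128.0
115.223.113.214 AND mask = 115.223.0.0
4.247.142.44 AND mask = 4.247.128.0
No, different subnets (115.223.0.0 vs 4.247.128.0)


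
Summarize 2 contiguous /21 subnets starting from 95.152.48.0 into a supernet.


Original prefix: /21
Number of subnets: 2 = 2^1
New prefix = 21 - 1 = 20
Supernet: 95.152.48.0/20


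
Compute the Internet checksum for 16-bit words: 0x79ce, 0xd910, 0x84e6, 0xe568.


Sum all words (with carry folding):
+ 0x79ce = 0x79ce
+ 0xd910 = 0x52df
+ 0x84e6 = 0xd7c5
+ 0xe568 = 0xbd2e
One's complement: ~0xbd2e
Checksum = 0x42d1


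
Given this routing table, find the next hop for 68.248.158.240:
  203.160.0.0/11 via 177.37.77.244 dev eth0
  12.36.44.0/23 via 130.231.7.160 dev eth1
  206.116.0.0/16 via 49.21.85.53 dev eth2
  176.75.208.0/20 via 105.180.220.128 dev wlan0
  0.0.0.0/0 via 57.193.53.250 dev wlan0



Longest prefix match for 68.248.158.240:
  /11 203.160.0.0: no
  /23 12.36.44.0: no
  /16 206.116.0.0: no
  /20 176.75.208.0: no
  /0 0.0.0.0: MATCH
Selected: next-hop 57.193.53.250 via wlan0 (matched /0)


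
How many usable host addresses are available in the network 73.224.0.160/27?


Host bits = 32 - 27 = 5
Total addresses = 2^5 = 32
Usable = total - 2 (network and broadcast)
Usable hosts: 30


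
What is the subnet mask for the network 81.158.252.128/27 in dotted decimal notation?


/27 means 27 network bits, 5 host bits
Binary: 11111111111111111111111111100000
Mask: 255.255.255.224


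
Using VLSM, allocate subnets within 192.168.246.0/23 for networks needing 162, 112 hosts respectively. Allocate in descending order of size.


162 hosts -> /24 (254 usable): 192.168.246.0/24
112 hosts -> /25 (126 usable): 192.168.247.0/25
Allocation: 192.168.246.0/24 (162 hosts, 254 usable); 192.168.247.0/25 (112 hosts, 126 usable)


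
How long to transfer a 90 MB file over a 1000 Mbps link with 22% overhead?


Effective throughput = 1000 * (1 - 22/100) = 780 Mbps
File size in Mb = 90 * 8 = 720 Mb
Time = 720 / 780
Time = 0.9231 seconds


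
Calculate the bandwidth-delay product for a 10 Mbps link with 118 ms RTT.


BDP = bandwidth * RTT
= 10 Mbps * 118 ms
= 10 * 1e6 * 118 / 1000 bits
= 1180000 bits
= 147500 bytes
= 144.043 KB
BDP = 1180000 bits (147500 bytes)


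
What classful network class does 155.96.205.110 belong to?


First octet: 155
Binary: 10011011
10xxxxxx -> Class B (128-191)
Class B, default mask 255.255.0.0 (/16)


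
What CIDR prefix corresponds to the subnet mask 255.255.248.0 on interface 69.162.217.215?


Binary: 11111111.11111111.11111000.00000000
Count leading 1s
Prefix: /21


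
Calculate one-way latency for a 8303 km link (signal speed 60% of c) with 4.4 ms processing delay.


Speed = 0.6 * 3e5 km/s = 180000 km/s
Propagation delay = 8303 / 180000 = 0.0461 s = 46.1278 ms
Processing delay = 4.4 ms
Total one-way latency = 50.5278 ms


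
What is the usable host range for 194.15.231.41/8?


Network: 194.0.0.0
Broadcast: 194.255.255.255
First usable = network + 1
Last usable = broadcast - 1
Range: 194.0.0.1 to 194.255.255.254


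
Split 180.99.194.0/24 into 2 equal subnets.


New prefix = 24 + 1 = 25
Each subnet has 128 addresses
  180.99.194.0/25
  180.99.194.128/25
Subnets: 180.99.194.0/25, 180.99.194.128/25


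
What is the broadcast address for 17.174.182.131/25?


Network: 17.174.182.128/25
Host bits = 7
Set all host bits to 1:
Broadcast: 17.174.182.255


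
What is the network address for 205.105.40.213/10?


IP:   11001101.01101001.00101000.11010101
Mask: 11111111.11000000.00000000.00000000
AND operation:
Net:  11001101.01000000.00000000.00000000
Network: 205.64.0.0/10


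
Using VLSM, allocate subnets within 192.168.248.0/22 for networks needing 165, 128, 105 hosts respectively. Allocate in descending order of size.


165 hosts -> /24 (254 usable): 192.168.248.0/24
128 hosts -> /24 (254 usable): 192.168.249.0/24
105 hosts -> /25 (126 usable): 192.168.250.0/25
Allocation: 192.168.248.0/24 (165 hosts, 254 usable); 192.168.249.0/24 (128 hosts, 254 usable); 192.168.250.0/25 (105 hosts, 126 usable)


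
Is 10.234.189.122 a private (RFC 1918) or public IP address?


RFC 1918 private ranges:
  10.0.0.0/8 (10.0.0.0 - 10.255.255.255)
  172.16.0.0/12 (172.16.0.0 - 172.31.255.255)
  192.168.0.0/16 (192.168.0.0 - 192.168.255.255)
Private (in 10.0.0.0/8)


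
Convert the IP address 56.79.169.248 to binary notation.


56 = 00111000
79 = 01001111
169 = 10101001
248 = 11111000
Binary: 00111000.01001111.10101001.11111000
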